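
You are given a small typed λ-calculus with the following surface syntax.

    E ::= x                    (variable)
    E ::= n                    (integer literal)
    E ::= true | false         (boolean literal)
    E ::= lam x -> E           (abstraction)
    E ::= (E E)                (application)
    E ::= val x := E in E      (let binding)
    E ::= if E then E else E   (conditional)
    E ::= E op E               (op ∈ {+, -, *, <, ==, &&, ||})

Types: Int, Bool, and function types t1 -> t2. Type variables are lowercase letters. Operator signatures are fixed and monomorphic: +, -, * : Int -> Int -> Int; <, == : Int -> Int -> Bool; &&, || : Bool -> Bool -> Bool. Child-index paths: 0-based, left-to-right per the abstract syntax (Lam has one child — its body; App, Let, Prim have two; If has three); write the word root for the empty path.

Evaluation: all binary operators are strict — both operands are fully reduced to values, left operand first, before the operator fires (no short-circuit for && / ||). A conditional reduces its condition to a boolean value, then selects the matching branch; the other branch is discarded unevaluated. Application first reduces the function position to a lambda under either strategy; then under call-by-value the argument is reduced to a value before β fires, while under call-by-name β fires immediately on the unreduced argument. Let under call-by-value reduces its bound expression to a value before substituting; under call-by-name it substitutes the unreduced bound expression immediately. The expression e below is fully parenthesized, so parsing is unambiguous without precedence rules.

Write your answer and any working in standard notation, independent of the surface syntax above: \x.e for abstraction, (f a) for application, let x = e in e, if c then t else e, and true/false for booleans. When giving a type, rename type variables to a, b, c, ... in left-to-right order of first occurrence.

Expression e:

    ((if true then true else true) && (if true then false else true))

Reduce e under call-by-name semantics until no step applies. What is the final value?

Answer: false

Derivation:
step 0: ((if true then true else true) && (if true then false else true))
step 1: [if@0] (true && (if true then false else true))
step 2: [if@1] (true && false)
step 3: [delta@root] false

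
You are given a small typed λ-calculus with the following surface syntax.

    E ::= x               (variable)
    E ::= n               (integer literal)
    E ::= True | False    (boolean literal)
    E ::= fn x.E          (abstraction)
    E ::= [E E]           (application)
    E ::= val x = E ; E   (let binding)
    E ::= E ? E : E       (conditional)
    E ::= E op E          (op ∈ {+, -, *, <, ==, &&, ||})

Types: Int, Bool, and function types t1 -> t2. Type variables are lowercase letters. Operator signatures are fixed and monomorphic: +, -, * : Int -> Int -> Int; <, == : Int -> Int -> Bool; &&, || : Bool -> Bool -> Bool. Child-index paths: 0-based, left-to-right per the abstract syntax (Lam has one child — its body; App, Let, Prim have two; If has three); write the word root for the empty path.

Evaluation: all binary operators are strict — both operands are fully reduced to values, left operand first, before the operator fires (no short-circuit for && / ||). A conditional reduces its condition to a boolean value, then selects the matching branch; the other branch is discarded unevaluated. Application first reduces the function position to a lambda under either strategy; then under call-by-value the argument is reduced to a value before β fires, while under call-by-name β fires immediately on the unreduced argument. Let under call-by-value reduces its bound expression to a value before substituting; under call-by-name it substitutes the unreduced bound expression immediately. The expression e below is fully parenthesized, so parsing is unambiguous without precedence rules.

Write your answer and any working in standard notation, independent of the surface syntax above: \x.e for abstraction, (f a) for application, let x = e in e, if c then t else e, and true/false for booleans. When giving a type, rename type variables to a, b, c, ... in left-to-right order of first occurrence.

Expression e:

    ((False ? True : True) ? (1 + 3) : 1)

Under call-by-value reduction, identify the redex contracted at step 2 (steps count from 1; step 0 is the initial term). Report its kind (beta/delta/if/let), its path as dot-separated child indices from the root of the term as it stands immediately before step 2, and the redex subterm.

Answer: if at root : (if true then (1 + 3) else 1)

Working:
step 0: (if (if false then true else true) then (1 + 3) else 1)
step 1: [if@0] (if true then (1 + 3) else 1)
step 2: [if@root] (1 + 3)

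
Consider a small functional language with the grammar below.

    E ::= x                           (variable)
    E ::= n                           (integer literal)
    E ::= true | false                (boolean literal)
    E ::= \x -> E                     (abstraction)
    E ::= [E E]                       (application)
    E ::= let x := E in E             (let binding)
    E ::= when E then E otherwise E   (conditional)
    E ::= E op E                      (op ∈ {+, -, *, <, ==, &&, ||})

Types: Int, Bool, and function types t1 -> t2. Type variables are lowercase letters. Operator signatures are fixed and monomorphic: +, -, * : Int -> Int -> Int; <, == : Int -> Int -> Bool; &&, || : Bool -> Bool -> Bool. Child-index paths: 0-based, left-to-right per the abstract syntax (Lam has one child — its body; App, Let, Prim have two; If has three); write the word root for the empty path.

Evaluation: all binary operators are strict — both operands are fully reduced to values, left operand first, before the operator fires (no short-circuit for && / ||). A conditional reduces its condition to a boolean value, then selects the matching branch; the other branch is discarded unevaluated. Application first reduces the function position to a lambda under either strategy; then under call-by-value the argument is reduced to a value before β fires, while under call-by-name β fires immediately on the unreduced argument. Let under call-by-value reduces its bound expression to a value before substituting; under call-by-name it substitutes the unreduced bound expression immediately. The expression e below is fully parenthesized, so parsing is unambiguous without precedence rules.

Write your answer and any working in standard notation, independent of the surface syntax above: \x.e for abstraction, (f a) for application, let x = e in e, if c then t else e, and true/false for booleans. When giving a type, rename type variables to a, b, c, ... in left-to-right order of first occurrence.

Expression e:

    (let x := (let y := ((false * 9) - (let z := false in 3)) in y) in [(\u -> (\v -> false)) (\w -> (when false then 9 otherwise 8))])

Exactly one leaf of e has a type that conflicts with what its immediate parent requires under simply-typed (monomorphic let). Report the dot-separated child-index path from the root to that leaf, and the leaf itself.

Answer: 0.0.0.0 : false

Working:
  unify Bool ~ Int
  FAIL: mismatch Bool ~ Int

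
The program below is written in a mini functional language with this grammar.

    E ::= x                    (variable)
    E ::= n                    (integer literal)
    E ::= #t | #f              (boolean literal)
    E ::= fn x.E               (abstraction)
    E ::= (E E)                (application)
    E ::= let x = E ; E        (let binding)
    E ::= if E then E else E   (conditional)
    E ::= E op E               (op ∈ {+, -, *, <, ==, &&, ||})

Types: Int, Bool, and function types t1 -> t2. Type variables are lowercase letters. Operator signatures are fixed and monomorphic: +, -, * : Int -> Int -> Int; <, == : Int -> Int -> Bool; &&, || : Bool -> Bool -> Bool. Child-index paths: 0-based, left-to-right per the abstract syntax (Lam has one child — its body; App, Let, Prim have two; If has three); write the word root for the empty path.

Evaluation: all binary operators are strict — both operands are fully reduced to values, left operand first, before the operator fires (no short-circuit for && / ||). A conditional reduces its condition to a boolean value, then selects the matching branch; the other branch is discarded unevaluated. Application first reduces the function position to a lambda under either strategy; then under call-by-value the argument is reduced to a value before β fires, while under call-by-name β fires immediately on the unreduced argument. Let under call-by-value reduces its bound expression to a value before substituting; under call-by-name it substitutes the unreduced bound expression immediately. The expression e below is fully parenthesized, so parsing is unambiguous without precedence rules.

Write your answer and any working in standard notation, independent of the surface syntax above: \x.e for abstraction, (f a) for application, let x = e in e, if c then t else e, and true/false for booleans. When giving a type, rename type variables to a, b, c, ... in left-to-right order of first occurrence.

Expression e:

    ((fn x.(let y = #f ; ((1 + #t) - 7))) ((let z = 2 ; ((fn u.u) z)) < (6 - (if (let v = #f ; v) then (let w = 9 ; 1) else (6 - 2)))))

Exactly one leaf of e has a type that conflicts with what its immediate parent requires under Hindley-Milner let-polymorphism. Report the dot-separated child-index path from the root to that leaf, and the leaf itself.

Working:
let y : Bool
  unify Int ~ Int
  unify Bool ~ Int
  FAIL: mismatch Bool ~ Int

Answer: 0.0.1.0.1 : true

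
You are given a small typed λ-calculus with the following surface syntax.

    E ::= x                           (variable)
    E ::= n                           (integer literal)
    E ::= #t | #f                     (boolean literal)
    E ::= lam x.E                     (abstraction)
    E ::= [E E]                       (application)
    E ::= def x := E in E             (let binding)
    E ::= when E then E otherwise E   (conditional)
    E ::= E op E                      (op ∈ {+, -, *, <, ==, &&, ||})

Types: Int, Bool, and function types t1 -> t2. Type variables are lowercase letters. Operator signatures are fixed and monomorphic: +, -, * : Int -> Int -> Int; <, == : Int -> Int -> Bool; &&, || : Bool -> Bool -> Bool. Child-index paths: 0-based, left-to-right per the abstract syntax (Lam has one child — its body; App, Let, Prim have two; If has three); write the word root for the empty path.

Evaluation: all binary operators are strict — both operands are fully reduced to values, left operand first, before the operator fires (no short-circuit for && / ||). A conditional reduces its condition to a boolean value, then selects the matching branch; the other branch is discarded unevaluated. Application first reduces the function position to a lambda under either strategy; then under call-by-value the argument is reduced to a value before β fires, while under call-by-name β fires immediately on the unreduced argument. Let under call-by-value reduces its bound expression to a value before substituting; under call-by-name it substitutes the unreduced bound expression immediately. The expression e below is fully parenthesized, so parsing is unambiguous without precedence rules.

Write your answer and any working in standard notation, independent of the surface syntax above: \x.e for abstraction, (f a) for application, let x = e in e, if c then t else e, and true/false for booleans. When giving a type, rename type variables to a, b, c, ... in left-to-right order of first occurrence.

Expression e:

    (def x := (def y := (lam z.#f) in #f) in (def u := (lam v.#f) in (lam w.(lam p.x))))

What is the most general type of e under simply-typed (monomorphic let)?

Derivation:
\z._ : a -> Bool
let y : a -> Bool
let x : Bool
\v._ : b -> Bool
let u : b -> Bool
x : Bool
\p._ : d -> Bool
\w._ : c -> d -> Bool

Answer: a -> b -> Bool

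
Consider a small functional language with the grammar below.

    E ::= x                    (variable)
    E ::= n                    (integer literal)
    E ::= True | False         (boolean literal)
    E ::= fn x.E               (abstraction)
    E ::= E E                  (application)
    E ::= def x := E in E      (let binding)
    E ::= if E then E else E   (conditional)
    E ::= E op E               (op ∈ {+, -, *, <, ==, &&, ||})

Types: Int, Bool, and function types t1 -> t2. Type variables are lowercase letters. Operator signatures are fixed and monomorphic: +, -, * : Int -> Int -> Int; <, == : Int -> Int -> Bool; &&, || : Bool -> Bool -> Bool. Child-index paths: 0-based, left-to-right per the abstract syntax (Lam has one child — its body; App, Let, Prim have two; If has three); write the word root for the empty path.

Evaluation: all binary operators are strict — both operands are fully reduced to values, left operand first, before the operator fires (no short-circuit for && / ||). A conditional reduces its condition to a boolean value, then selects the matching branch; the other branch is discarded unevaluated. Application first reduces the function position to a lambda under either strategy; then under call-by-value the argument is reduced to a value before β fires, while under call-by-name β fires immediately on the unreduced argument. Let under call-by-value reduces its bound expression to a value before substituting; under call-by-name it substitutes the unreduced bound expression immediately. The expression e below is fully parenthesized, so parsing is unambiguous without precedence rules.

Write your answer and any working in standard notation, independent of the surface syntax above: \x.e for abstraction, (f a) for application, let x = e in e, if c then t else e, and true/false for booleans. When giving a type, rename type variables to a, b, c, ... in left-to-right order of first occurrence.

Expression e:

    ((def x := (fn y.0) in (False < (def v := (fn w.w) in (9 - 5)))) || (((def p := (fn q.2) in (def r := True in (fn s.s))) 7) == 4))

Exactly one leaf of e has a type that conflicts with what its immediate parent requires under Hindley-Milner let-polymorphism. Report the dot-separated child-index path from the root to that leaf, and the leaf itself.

Derivation:
\y._ : a -> Int
let x : forall. a -> Int
  unify Bool ~ Int
  FAIL: mismatch Bool ~ Int

Answer: 0.1.0 : false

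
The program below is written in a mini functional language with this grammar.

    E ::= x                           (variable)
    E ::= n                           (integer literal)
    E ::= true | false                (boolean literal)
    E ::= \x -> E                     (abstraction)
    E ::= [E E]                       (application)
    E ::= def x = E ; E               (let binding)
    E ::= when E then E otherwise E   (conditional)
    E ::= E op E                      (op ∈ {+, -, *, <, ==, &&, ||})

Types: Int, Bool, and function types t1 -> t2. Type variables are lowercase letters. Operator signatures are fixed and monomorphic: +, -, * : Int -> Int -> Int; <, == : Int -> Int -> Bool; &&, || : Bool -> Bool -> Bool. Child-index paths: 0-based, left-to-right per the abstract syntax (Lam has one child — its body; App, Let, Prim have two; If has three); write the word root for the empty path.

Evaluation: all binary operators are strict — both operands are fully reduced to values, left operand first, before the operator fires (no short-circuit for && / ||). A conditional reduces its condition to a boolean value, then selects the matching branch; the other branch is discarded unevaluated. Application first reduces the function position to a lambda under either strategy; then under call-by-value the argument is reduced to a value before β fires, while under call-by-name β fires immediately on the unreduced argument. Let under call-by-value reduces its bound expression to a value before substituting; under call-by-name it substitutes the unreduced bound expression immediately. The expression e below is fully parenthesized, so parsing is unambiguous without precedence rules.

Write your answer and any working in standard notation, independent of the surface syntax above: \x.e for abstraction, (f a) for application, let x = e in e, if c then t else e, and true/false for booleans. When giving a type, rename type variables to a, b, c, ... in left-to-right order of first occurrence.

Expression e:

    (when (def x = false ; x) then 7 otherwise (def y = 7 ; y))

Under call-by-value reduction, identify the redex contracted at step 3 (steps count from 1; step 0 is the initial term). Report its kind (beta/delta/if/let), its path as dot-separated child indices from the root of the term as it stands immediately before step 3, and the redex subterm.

Trace:
step 0: (if (let x = false in x) then 7 else (let y = 7 in y))
step 1: [let@0] (if false then 7 else (let y = 7 in y))
step 2: [if@root] (let y = 7 in y)
step 3: [let@root] 7

Answer: let at root : (let y = 7 in y)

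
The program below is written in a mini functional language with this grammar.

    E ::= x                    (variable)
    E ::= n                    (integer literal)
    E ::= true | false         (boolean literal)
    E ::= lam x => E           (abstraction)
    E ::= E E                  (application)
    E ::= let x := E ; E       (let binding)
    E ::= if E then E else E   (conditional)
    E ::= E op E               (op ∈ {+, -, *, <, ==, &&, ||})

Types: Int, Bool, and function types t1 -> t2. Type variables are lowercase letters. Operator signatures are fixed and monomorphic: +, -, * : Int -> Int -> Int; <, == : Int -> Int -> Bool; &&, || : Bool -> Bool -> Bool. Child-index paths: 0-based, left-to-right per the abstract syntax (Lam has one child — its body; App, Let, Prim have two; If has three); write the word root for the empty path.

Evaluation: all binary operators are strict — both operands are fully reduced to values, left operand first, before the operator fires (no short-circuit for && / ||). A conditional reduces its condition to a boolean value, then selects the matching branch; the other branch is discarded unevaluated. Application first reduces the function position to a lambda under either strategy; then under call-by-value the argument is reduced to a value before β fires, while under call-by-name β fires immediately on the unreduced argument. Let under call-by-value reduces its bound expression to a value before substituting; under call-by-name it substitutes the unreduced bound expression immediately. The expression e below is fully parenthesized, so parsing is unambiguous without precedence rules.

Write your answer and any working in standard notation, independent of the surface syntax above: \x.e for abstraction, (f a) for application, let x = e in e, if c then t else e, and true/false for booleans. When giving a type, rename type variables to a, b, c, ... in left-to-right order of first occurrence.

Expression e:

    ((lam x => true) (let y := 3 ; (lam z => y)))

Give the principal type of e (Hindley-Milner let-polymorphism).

Derivation:
\x._ : a -> Bool
let y : Int
y : Int
\z._ : b -> Int
  unify a -> Bool ~ (b -> Int) -> c
  unify a ~ b -> Int
  unify Bool ~ c
_ _ : Bool

Answer: Bool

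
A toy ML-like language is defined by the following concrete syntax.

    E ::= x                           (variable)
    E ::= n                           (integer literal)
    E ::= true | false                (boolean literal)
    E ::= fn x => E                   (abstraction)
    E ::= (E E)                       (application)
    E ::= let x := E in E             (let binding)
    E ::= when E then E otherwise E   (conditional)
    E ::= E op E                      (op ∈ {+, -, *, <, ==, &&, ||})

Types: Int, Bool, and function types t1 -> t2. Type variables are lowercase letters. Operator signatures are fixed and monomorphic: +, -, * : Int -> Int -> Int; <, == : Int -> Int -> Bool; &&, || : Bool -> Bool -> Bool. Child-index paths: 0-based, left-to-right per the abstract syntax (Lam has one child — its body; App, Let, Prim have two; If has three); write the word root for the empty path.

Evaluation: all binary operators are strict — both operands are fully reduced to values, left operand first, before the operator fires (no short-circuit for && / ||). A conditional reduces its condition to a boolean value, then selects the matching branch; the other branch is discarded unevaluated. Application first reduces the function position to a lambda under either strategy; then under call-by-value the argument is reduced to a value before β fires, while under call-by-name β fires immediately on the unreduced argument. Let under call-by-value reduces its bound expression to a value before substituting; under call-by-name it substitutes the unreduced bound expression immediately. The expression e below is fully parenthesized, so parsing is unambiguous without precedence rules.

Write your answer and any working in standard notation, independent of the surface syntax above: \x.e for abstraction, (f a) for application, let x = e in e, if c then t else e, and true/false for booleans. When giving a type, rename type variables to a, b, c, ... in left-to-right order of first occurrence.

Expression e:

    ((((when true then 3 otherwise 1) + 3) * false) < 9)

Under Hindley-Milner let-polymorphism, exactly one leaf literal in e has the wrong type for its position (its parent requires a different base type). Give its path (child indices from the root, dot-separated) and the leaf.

Answer: 0.1 : false

Derivation:
  unify Bool ~ Bool
  unify Int ~ Int
  unify Int ~ Int
  unify Int ~ Int
  unify Int ~ Int
  unify Bool ~ Int
  FAIL: mismatch Bool ~ Int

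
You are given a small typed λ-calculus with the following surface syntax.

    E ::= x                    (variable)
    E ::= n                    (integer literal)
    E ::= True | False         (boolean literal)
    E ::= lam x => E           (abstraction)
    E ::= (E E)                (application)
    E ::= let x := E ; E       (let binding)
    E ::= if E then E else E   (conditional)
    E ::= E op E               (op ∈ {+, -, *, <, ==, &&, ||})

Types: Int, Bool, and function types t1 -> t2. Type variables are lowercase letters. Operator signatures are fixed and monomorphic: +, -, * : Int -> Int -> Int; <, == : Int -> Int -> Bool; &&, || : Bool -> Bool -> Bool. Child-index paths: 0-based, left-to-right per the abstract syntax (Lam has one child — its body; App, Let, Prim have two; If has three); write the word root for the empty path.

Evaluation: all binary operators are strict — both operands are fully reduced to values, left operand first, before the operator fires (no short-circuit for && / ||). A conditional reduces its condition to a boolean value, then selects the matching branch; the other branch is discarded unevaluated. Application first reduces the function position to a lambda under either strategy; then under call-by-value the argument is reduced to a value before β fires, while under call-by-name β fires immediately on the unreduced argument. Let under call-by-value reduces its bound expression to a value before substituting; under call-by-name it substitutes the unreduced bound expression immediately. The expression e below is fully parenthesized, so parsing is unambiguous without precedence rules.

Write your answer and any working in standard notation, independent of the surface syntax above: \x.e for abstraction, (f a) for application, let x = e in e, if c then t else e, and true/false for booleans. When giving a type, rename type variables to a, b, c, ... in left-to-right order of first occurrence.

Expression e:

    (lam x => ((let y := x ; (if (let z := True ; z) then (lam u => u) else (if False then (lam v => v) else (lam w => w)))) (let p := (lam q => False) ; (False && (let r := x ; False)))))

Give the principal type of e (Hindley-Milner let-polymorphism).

Trace:
x : a
let y : a
let z : Bool
z : Bool
  unify Bool ~ Bool
u : b
\u._ : b -> b
  unify Bool ~ Bool
v : c
\v._ : c -> c
w : d
\w._ : d -> d
  unify c -> c ~ d -> d
  unify c ~ d
  unify d ~ d
  unify b -> b ~ d -> d
  unify b ~ d
  unify d ~ d
\q._ : e -> Bool
let p : forall. e -> Bool
  unify Bool ~ Bool
x : a
let r : a
  unify Bool ~ Bool
  unify d -> d ~ Bool -> f
  unify d ~ Bool
  unify Bool ~ f
_ _ : Bool
\x._ : a -> Bool

Answer: a -> Bool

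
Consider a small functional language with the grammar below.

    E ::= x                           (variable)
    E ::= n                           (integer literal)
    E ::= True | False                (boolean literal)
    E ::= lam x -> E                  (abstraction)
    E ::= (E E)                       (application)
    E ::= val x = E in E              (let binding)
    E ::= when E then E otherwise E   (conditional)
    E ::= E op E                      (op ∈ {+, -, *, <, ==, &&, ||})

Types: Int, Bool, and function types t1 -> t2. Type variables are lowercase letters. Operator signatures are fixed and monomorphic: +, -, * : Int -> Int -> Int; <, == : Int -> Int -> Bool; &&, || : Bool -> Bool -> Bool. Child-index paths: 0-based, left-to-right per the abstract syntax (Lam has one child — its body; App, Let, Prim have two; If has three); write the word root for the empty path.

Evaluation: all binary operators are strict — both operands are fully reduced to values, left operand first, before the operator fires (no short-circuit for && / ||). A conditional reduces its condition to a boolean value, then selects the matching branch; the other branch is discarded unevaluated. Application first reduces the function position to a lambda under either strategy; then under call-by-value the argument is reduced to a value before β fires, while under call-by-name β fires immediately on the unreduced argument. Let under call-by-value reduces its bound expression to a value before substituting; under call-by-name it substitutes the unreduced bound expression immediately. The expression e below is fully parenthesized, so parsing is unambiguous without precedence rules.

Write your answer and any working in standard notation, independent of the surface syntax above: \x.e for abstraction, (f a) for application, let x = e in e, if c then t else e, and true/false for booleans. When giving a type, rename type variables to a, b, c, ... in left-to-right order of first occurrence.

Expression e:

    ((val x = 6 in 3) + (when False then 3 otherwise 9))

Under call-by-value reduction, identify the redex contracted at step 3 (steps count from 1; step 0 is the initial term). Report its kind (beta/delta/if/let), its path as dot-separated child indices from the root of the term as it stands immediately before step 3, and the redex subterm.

Answer: delta at root : (3 + 9)

Derivation:
step 0: ((let x = 6 in 3) + (if false then 3 else 9))
step 1: [let@0] (3 + (if false then 3 else 9))
step 2: [if@1] (3 + 9)
step 3: [delta@root] 12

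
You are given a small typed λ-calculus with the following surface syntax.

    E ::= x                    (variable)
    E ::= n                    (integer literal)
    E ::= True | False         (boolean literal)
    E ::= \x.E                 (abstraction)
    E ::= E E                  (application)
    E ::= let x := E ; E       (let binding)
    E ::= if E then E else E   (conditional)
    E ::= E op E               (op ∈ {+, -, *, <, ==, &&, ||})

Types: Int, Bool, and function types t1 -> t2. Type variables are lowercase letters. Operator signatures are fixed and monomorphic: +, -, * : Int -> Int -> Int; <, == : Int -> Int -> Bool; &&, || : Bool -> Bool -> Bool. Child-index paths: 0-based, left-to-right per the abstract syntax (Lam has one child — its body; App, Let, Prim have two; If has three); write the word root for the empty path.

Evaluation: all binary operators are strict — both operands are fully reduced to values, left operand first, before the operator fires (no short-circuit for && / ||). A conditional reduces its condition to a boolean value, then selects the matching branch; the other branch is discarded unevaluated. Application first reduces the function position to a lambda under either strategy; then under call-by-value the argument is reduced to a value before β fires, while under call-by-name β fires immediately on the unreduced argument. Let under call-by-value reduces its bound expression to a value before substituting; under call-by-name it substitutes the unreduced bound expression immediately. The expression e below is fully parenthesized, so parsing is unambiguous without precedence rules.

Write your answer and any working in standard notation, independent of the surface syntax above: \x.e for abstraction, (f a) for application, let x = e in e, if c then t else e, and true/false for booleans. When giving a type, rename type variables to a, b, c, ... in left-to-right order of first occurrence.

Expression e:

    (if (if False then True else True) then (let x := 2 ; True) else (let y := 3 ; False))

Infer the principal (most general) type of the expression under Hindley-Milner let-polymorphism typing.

Answer: Bool

Working:
  unify Bool ~ Bool
  unify Bool ~ Bool
  unify Bool ~ Bool
let x : Int
let y : Int
  unify Bool ~ Bool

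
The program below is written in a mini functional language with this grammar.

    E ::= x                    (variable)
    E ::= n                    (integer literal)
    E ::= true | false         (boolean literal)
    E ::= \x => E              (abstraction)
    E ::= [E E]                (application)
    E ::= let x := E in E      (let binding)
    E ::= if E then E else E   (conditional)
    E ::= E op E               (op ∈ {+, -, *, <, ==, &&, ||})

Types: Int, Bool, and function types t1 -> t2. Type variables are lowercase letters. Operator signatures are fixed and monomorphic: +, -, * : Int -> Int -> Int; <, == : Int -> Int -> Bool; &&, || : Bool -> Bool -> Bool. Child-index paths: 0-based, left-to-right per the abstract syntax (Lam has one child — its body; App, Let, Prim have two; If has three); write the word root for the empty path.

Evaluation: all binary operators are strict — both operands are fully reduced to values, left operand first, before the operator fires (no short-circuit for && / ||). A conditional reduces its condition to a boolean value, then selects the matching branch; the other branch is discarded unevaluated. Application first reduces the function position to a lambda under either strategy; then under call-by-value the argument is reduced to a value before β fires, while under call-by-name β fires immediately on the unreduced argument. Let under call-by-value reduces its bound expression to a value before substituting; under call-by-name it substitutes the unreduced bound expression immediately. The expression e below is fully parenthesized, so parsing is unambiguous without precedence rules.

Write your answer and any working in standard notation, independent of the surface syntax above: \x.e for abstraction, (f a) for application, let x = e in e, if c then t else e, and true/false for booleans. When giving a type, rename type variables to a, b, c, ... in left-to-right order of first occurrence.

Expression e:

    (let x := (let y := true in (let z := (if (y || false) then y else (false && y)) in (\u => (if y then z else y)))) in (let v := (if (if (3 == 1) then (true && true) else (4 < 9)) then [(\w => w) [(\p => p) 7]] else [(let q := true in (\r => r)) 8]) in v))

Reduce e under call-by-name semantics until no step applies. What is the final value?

Derivation:
step 0: (let x = (let y = true in (let z = (if (y || false) then y else (false && y)) in (\u.(if y then z else y)))) in (let v = (if (if (3 == 1) then (true && true) else (4 < 9)) then ((\w.w) ((\p.p) 7)) else ((let q = true in (\r.r)) 8)) in v))
step 1: [let@root] (let v = (if (if (3 == 1) then (true && true) else (4 < 9)) then ((\w.w) ((\p.p) 7)) else ((let q = true in (\r.r)) 8)) in v)
step 2: [let@root] (if (if (3 == 1) then (true && true) else (4 < 9)) then ((\w.w) ((\p.p) 7)) else ((let q = true in (\r.r)) 8))
step 3: [delta@0.0] (if (if false then (true && true) else (4 < 9)) then ((\w.w) ((\p.p) 7)) else ((let q = true in (\r.r)) 8))
step 4: [if@0] (if (4 < 9) then ((\w.w) ((\p.p) 7)) else ((let q = true in (\r.r)) 8))
step 5: [delta@0] (if true then ((\w.w) ((\p.p) 7)) else ((let q = true in (\r.r)) 8))
step 6: [if@root] ((\w.w) ((\p.p) 7))
step 7: [beta@root] ((\p.p) 7)
step 8: [beta@root] 7

Answer: 7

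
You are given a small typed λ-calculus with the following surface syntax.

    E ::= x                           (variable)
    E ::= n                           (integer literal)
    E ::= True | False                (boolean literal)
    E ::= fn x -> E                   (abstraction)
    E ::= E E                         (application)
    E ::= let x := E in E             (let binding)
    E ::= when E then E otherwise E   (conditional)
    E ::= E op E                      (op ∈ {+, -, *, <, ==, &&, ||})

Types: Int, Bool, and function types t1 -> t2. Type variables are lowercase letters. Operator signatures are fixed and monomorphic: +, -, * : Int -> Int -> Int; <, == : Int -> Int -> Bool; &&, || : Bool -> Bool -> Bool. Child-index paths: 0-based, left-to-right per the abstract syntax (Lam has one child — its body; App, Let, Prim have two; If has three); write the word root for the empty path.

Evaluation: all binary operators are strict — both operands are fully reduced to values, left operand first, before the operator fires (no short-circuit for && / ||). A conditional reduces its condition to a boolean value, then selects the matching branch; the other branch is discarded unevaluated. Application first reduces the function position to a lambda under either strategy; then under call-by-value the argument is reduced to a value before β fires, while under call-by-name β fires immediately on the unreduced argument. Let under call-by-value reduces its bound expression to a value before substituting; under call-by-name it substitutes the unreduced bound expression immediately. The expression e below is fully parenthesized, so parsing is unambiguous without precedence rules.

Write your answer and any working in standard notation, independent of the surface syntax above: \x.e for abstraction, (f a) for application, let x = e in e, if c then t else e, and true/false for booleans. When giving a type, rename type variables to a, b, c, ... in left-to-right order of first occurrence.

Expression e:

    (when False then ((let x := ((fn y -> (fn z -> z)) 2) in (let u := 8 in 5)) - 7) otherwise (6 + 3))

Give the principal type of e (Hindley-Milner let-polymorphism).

Answer: Int

Trace:
  unify Bool ~ Bool
z : b
\z._ : b -> b
\y._ : a -> b -> b
  unify a -> b -> b ~ Int -> c
  unify a ~ Int
  unify b -> b ~ c
_ _ : b -> b
let x : forall. b -> b
let u : Int
  unify Int ~ Int
  unify Int ~ Int
  unify Int ~ Int
  unify Int ~ Int
  unify Int ~ Int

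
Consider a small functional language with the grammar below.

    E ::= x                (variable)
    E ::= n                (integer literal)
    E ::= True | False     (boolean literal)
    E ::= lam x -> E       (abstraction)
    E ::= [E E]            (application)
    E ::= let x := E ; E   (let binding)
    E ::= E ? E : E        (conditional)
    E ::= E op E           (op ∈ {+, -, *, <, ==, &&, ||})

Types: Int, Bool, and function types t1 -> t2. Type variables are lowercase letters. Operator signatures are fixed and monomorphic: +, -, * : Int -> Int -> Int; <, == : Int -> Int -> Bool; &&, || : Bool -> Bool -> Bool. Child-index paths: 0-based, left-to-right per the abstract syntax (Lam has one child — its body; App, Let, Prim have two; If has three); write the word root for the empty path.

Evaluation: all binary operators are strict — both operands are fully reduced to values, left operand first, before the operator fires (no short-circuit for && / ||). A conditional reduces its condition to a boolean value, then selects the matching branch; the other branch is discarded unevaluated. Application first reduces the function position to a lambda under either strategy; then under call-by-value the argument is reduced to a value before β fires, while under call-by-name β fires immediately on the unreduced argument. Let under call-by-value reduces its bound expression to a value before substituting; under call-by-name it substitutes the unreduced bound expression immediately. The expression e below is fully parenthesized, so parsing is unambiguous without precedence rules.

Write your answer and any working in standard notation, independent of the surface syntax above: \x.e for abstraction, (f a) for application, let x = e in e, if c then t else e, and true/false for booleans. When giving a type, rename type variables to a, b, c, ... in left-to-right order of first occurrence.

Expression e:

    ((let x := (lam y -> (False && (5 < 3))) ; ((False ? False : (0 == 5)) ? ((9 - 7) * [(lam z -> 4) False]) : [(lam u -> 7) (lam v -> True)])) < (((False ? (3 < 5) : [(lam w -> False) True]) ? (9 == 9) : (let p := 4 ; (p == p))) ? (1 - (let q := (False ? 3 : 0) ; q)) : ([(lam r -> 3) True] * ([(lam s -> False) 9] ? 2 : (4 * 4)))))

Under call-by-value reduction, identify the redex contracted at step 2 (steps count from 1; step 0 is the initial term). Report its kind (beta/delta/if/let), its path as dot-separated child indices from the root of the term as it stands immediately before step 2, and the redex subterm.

Answer: if at 0.0 : (if false then false else (0 == 5))

Working:
step 0: ((let x = (\y.(false && (5 < 3))) in (if (if false then false else (0 == 5)) then ((9 - 7) * ((\z.4) false)) else ((\u.7) (\v.true)))) < (if (if (if false then (3 < 5) else ((\w.false) true)) then (9 == 9) else (let p = 4 in (p == p))) then (1 - (let q = (if false then 3 else 0) in q)) else (((\r.3) true) * (if ((\s.false) 9) then 2 else (4 * 4)))))
step 1: [let@0] ((if (if false then false else (0 == 5)) then ((9 - 7) * ((\z.4) false)) else ((\u.7) (\v.true))) < (if (if (if false then (3 < 5) else ((\w.false) true)) then (9 == 9) else (let p = 4 in (p == p))) then (1 - (let q = (if false then 3 else 0) in q)) else (((\r.3) true) * (if ((\s.false) 9) then 2 else (4 * 4)))))
step 2: [if@0.0] ((if (0 == 5) then ((9 - 7) * ((\z.4) false)) else ((\u.7) (\v.true))) < (if (if (if false then (3 < 5) else ((\w.false) true)) then (9 == 9) else (let p = 4 in (p == p))) then (1 - (let q = (if false then 3 else 0) in q)) else (((\r.3) true) * (if ((\s.false) 9) then 2 else (4 * 4)))))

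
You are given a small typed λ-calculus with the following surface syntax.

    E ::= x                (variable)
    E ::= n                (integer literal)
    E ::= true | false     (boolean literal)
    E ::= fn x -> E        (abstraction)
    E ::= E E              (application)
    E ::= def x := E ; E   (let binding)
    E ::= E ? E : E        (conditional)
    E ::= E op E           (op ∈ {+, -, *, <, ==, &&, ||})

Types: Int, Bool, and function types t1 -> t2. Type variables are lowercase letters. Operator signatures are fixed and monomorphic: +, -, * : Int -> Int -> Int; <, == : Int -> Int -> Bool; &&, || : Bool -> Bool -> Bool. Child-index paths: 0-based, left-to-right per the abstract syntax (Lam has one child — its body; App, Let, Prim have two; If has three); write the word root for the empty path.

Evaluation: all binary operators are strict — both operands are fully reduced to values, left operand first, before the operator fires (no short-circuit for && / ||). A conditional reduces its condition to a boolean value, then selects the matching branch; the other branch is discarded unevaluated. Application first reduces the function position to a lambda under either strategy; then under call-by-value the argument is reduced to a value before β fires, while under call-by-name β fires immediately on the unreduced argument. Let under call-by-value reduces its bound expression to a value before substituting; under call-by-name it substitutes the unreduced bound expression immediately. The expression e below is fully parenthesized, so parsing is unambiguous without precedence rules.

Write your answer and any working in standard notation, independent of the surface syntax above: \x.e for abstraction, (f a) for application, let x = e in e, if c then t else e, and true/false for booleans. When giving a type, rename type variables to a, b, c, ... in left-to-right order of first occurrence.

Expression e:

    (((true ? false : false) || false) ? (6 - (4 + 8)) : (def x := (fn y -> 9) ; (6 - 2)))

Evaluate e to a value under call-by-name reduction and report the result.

Working:
step 0: (if ((if true then false else false) || false) then (6 - (4 + 8)) else (let x = (\y.9) in (6 - 2)))
step 1: [if@0.0] (if (false || false) then (6 - (4 + 8)) else (let x = (\y.9) in (6 - 2)))
step 2: [delta@0] (if false then (6 - (4 + 8)) else (let x = (\y.9) in (6 - 2)))
step 3: [if@root] (let x = (\y.9) in (6 - 2))
step 4: [let@root] (6 - 2)
step 5: [delta@root] 4

Answer: 4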